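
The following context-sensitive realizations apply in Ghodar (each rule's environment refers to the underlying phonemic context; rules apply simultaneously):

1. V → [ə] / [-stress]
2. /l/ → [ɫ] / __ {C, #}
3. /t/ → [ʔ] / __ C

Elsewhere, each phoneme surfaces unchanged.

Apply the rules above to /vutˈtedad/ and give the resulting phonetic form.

/v/ (word-initial) is unaffected → [v].
Rule 1 applies to /u/ (between /v/ and /t/: in an unstressed syllable) → [ə].
/t/ (between /u/ and /t/) occurs immediately before a consonant → [ʔ] by rule 3.
/t/ (between /t/ and /e/) fails the environment for rule 3, so it stays [t].
/e/ (between /t/ and /d/): rule 1 targets it, but not in an unstressed syllable → unchanged [e].
/d/ — not in any rule's target class → [d].
/a/ (between /d/ and /d/): in an unstressed syllable, so rule 1 applies → [ə].
/d/ stays [d].

[vəʔˈtedəd]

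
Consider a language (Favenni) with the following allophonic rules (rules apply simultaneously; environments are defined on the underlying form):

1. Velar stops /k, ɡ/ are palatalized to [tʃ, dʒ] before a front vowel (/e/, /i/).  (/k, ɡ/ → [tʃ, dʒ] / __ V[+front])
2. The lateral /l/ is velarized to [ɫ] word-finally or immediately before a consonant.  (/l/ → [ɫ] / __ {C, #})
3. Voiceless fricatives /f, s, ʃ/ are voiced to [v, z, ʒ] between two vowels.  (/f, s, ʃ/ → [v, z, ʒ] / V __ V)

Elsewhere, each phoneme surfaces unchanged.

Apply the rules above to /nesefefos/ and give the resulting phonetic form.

/n/ (word-initial) is unaffected → [n].
/e/ (between /n/ and /s/): no rule targets it → [e].
Rule 3 applies to /s/ (between /e/ and /e/: between two vowels) → [z].
/e/ (between /s/ and /f/): no rule targets it → [e].
Rule 3 applies to /f/ (between /e/ and /e/: between two vowels) → [v].
/e/ stays [e].
/f/ (between /e/ and /o/) occurs between two vowels → [v] by rule 3.
/o/ stays [o].
/s/ (word-final): rule 3 targets it, but not between two vowels → unchanged [s].

[nezevevos]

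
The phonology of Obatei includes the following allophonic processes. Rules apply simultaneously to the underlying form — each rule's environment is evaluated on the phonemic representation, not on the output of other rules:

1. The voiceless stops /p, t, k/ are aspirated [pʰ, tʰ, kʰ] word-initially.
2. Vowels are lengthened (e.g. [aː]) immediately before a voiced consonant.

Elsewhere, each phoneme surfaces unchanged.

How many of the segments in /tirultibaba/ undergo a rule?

5

Segments that undergo a rule: /t/ → [tʰ] (rule 1); /i/ → [iː] (rule 2); /u/ → [uː] (rule 2); /i/ → [iː] (rule 2); /a/ → [aː] (rule 2).
All other segments surface unchanged.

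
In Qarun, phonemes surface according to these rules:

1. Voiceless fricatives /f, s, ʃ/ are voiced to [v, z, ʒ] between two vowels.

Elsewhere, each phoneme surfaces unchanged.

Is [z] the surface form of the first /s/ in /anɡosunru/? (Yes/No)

/s/ — between /o/ and /u/, between two vowels — surfaces as [z] (rule 1).
The actual realization is [z], which matches [z].

Yes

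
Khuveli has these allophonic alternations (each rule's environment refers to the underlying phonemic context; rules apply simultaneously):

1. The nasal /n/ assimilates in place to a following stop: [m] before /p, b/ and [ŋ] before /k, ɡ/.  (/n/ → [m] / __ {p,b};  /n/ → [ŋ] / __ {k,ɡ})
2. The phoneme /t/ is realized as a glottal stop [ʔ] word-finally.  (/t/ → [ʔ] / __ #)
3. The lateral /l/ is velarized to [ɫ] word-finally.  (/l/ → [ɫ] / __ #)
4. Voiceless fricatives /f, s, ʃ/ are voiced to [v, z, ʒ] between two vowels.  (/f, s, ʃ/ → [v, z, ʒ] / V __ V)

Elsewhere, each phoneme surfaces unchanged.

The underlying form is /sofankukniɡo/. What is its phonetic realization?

/s/ (word-initial): rule 4 targets it, but not between two vowels → unchanged [s].
/o/ (between /s/ and /f/): no rule targets it → [o].
/f/ meets the environment for rule 4 (between two vowels) → [v].
/a/ (between /f/ and /n/): no rule targets it → [a].
/n/ (between /a/ and /k/) occurs before a labial or velar stop → [ŋ] by rule 1.
/k/ (between /n/ and /u/): no rule targets it → [k].
/u/ (between /k/ and /k/) is unaffected → [u].
/k/ — not in any rule's target class → [k].
/n/ — between /k/ and /i/; rule 1 does not apply here → [n].
/i/ stays [i].
/ɡ/ (between /i/ and /o/) is unaffected → [ɡ].
/o/ — not in any rule's target class → [o].

[sovaŋkukniɡo]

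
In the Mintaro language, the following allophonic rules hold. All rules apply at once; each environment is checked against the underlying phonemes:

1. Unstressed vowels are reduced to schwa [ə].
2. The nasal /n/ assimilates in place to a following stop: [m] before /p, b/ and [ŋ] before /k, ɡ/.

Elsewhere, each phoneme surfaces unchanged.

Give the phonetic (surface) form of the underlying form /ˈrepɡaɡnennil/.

/r/ (word-initial): no rule targets it → [r].
/e/ (between /r/ and /p/) fails the environment for rule 1, so it stays [e].
/p/ stays [p].
/ɡ/ (between /p/ and /a/): no rule targets it → [ɡ].
/a/ — between /ɡ/ and /ɡ/, in an unstressed syllable — surfaces as [ə] (rule 1).
/ɡ/ — not in any rule's target class → [ɡ].
/n/ (between /ɡ/ and /e/): rule 2 targets it, but not before a labial or velar stop → unchanged [n].
/e/ meets the environment for rule 1 (in an unstressed syllable) → [ə].
/n/ (between /e/ and /n/) fails the environment for rule 2, so it stays [n].
/n/ (between /n/ and /i/): rule 2 targets it, but not before a labial or velar stop → unchanged [n].
/i/ meets the environment for rule 1 (in an unstressed syllable) → [ə].
/l/ — not in any rule's target class → [l].

[ˈrepɡəɡnənnəl]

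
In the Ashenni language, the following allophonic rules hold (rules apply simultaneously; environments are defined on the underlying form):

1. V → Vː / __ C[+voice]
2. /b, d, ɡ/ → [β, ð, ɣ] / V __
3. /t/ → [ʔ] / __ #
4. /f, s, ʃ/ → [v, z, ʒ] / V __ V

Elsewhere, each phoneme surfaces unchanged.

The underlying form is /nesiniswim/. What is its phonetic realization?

[neziːniswiːm]

/e/ (between /n/ and /s/): rule 1 targets it, but not before a voiced consonant → unchanged [e].
/s/ meets the environment for rule 4 (between two vowels) → [z].
Rule 1 applies to /i/ (between /s/ and /n/: before a voiced consonant) → [iː].
/i/ — between /n/ and /s/; rule 1 does not apply here → [i].
/s/ — between /i/ and /w/; rule 4 does not apply here → [s].
/i/ meets the environment for rule 1 (before a voiced consonant) → [iː].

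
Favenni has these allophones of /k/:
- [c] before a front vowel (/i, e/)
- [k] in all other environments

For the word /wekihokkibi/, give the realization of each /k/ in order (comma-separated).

[c], [k], [c]

Occurrence 1 (position 3): before a front vowel → [c].
Occurrence 2 (position 7): no conditioning environment matches → elsewhere allophone [k].
Occurrence 3 (position 8): before a front vowel → [c].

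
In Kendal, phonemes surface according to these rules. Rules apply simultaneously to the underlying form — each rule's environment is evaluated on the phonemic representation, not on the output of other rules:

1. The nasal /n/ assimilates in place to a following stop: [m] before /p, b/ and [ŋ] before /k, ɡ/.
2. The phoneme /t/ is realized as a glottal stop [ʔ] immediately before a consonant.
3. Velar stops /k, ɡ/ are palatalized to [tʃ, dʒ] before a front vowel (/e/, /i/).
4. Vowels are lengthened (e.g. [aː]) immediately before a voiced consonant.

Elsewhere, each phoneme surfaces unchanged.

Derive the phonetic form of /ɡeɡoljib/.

Rule 3 applies to /ɡ/ (word-initial: before a front vowel) → [dʒ].
/e/ (between /ɡ/ and /ɡ/): before a voiced consonant, so rule 4 applies → [eː].
/ɡ/ (between /e/ and /o/) fails the environment for rule 3, so it stays [ɡ].
Rule 4 applies to /o/ (between /ɡ/ and /l/: before a voiced consonant) → [oː].
/l/ stays [l].
/j/ — not in any rule's target class → [j].
Rule 4 applies to /i/ (between /j/ and /b/: before a voiced consonant) → [iː].
/b/ — not in any rule's target class → [b].

[dʒeːɡoːljiːb]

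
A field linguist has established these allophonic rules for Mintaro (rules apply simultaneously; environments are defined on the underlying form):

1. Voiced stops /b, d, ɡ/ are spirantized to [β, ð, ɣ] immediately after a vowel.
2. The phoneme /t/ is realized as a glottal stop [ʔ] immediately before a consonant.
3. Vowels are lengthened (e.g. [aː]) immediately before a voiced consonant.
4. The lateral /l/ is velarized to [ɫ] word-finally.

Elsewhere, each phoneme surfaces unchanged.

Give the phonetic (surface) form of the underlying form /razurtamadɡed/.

[raːzuːrtaːmaːðɡeːð]

/r/ — not in any rule's target class → [r].
Rule 3 applies to /a/ (between /r/ and /z/: before a voiced consonant) → [aː].
/z/ (between /a/ and /u/): no rule targets it → [z].
Rule 3 applies to /u/ (between /z/ and /r/: before a voiced consonant) → [uː].
/r/ (between /u/ and /t/) is unaffected → [r].
/t/ (between /r/ and /a/) fails the environment for rule 2, so it stays [t].
/a/ (between /t/ and /m/): before a voiced consonant, so rule 3 applies → [aː].
/m/ stays [m].
Rule 3 applies to /a/ (between /m/ and /d/: before a voiced consonant) → [aː].
/d/ (between /a/ and /ɡ/): immediately after a vowel, so rule 1 applies → [ð].
/ɡ/ — between /d/ and /e/; rule 1 does not apply here → [ɡ].
Rule 3 applies to /e/ (between /ɡ/ and /d/: before a voiced consonant) → [eː].
/d/ (word-final) occurs immediately after a vowel → [ð] by rule 1.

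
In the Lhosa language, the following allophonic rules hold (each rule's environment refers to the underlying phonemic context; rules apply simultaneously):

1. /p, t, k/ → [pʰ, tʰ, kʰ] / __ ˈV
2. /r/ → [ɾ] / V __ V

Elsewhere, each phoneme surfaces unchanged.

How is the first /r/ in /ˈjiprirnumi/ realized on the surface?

/r/ — between /p/ and /i/; rule 2 does not apply here → [r].

[r]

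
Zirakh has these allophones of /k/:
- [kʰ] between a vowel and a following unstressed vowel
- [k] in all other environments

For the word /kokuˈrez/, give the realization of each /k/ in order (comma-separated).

[k], [kʰ]

Occurrence 1 (position 1): no conditioning environment matches → elsewhere allophone [k].
Occurrence 2 (position 3): between a vowel and a following unstressed vowel → [kʰ].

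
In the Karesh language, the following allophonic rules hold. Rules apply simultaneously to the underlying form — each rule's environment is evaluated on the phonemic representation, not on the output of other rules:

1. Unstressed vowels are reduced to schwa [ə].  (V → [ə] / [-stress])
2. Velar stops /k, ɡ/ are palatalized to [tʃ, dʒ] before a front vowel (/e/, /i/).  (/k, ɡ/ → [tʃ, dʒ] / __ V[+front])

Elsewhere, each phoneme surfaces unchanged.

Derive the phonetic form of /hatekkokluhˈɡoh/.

/h/ (word-initial): no rule targets it → [h].
/a/ meets the environment for rule 1 (in an unstressed syllable) → [ə].
/t/ (between /a/ and /e/): no rule targets it → [t].
Rule 1 applies to /e/ (between /t/ and /k/: in an unstressed syllable) → [ə].
/k/ (between /e/ and /k/) fails the environment for rule 2, so it stays [k].
/k/ (between /k/ and /o/) fails the environment for rule 2, so it stays [k].
/o/ (between /k/ and /k/) occurs in an unstressed syllable → [ə] by rule 1.
/k/ (between /o/ and /l/) fails the environment for rule 2, so it stays [k].
/l/ — not in any rule's target class → [l].
/u/ meets the environment for rule 1 (in an unstressed syllable) → [ə].
/h/ stays [h].
/ɡ/ (between /h/ and /o/): rule 2 targets it, but not before a front vowel → unchanged [ɡ].
/o/ — between /ɡ/ and /h/; rule 1 does not apply here → [o].
/h/ (word-final) is unaffected → [h].

[hətəkkəkləhˈɡoh]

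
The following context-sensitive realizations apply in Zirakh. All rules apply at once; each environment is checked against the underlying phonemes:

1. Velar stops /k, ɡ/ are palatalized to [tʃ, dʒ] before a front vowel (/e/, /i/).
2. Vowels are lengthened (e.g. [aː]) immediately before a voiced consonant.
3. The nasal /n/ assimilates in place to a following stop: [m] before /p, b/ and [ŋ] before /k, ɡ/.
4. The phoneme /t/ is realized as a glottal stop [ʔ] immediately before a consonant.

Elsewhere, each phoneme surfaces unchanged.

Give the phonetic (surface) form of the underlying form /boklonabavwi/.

/o/ — between /b/ and /k/; rule 2 does not apply here → [o].
/k/ (between /o/ and /l/) fails the environment for rule 1, so it stays [k].
/o/ — between /l/ and /n/, before a voiced consonant — surfaces as [oː] (rule 2).
/n/ (between /o/ and /a/): rule 3 targets it, but not before a labial or velar stop → unchanged [n].
/a/ — between /n/ and /b/, before a voiced consonant — surfaces as [aː] (rule 2).
/a/ (between /b/ and /v/): before a voiced consonant, so rule 2 applies → [aː].
/i/ (word-final) fails the environment for rule 2, so it stays [i].

[bokloːnaːbaːvwi]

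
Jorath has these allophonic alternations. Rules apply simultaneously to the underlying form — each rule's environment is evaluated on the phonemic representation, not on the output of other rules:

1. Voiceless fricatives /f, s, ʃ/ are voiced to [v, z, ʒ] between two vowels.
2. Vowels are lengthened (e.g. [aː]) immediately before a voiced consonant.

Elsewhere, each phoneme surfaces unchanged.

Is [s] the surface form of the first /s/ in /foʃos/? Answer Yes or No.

Yes

/s/ (word-final) is in the target of rule 1 but the environment (between two vowels) is not met → [s].
The actual realization is [s], which matches [s].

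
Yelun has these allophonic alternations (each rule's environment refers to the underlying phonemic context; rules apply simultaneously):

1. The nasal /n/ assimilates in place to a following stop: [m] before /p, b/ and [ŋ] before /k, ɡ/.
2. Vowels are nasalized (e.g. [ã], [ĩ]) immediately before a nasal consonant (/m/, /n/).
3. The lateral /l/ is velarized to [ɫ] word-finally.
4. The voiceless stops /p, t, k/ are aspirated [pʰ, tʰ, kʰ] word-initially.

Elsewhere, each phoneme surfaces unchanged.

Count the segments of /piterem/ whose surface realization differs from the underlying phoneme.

Segments that undergo a rule: /p/ → [pʰ] (rule 4); /e/ → [ẽ] (rule 2).
All other segments surface unchanged.

2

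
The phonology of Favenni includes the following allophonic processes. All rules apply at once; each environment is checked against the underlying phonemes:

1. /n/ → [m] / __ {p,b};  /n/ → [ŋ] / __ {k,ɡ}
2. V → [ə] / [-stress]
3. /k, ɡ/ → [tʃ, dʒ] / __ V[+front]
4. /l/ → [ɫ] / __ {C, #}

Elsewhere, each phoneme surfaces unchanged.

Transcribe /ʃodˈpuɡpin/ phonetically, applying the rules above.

[ʃədˈpuɡpən]

/ʃ/ — not in any rule's target class → [ʃ].
/o/ (between /ʃ/ and /d/): in an unstressed syllable, so rule 2 applies → [ə].
/d/ stays [d].
/p/ (between /d/ and /u/) is unaffected → [p].
/u/ (between /p/ and /ɡ/) is in the target of rule 2 but the environment (in an unstressed syllable) is not met → [u].
/ɡ/ (between /u/ and /p/): rule 3 targets it, but not before a front vowel → unchanged [ɡ].
/p/ — not in any rule's target class → [p].
Rule 2 applies to /i/ (between /p/ and /n/: in an unstressed syllable) → [ə].
/n/ — word-final; rule 1 does not apply here → [n].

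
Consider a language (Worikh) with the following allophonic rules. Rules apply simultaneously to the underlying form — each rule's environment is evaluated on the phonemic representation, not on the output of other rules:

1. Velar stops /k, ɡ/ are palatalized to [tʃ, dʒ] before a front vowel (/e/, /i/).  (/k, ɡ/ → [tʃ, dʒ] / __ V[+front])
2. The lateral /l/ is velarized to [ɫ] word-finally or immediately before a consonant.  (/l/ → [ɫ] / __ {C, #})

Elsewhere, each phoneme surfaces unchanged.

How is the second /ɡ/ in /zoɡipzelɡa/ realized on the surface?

[ɡ]

/ɡ/ (between /l/ and /a/): rule 1 targets it, but not before a front vowel → unchanged [ɡ].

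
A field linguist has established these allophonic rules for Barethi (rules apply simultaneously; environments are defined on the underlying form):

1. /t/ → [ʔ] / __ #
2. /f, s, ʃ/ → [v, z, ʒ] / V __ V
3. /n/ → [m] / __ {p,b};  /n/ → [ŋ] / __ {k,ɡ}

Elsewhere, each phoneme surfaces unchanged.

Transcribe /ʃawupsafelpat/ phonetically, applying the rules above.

[ʃawupsavelpaʔ]

/ʃ/ — word-initial; rule 2 does not apply here → [ʃ].
/a/ — not in any rule's target class → [a].
/w/ stays [w].
/u/ (between /w/ and /p/) is unaffected → [u].
/p/ (between /u/ and /s/) is unaffected → [p].
/s/ (between /p/ and /a/) fails the environment for rule 2, so it stays [s].
/a/ stays [a].
/f/ (between /a/ and /e/): between two vowels, so rule 2 applies → [v].
/e/ (between /f/ and /l/): no rule targets it → [e].
/l/ (between /e/ and /p/) is unaffected → [l].
/p/ — not in any rule's target class → [p].
/a/ (between /p/ and /t/): no rule targets it → [a].
/t/ — word-final, word-finally — surfaces as [ʔ] (rule 1).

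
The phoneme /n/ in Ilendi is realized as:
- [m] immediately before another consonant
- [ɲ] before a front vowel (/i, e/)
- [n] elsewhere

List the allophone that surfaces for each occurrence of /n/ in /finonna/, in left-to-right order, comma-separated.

[n], [m], [n]

Occurrence 1 (position 3): no conditioning environment matches → elsewhere allophone [n].
Occurrence 2 (position 5): immediately before another consonant → [m].
Occurrence 3 (position 6): no conditioning environment matches → elsewhere allophone [n].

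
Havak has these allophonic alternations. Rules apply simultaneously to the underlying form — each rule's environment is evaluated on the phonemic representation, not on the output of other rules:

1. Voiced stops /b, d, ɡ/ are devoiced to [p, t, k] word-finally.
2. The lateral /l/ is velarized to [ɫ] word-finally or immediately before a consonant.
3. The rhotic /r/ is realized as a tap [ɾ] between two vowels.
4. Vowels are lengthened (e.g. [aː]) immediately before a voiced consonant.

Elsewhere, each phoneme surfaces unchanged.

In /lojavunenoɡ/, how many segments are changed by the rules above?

Segments that undergo a rule: /o/ → [oː] (rule 4); /a/ → [aː] (rule 4); /u/ → [uː] (rule 4); /e/ → [eː] (rule 4); /o/ → [oː] (rule 4); /ɡ/ → [k] (rule 1).
All other segments surface unchanged.

6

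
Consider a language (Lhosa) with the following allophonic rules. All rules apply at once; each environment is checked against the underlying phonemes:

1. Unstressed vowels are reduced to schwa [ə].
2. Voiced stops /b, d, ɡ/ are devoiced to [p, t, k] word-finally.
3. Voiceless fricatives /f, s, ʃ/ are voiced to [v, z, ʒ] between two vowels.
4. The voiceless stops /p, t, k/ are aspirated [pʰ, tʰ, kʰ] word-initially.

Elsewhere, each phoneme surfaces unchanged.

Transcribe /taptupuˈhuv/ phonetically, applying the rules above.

[tʰəptəpəˈhuv]

Rule 4 applies to /t/ (word-initial: word-initially) → [tʰ].
/a/ (between /t/ and /p/) occurs in an unstressed syllable → [ə] by rule 1.
/p/ (between /a/ and /t/) fails the environment for rule 4, so it stays [p].
/t/ (between /p/ and /u/) is in the target of rule 4 but the environment (word-initially) is not met → [t].
/u/ (between /t/ and /p/) occurs in an unstressed syllable → [ə] by rule 1.
/p/ (between /u/ and /u/) fails the environment for rule 4, so it stays [p].
/u/ — between /p/ and /h/, in an unstressed syllable — surfaces as [ə] (rule 1).
/h/ — not in any rule's target class → [h].
/u/ — between /h/ and /v/; rule 1 does not apply here → [u].
/v/ stays [v].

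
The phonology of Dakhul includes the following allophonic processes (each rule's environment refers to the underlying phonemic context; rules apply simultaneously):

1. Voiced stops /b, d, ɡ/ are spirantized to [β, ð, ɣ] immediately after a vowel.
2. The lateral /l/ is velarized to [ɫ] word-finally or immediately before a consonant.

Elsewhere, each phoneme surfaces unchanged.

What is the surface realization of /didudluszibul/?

[diðuðlusziβuɫ]

/d/ — word-initial; rule 1 does not apply here → [d].
/i/ (between /d/ and /d/) is unaffected → [i].
/d/ (between /i/ and /u/): immediately after a vowel, so rule 1 applies → [ð].
/u/ stays [u].
/d/ meets the environment for rule 1 (immediately after a vowel) → [ð].
/l/ (between /d/ and /u/): rule 2 targets it, but not word-finally or immediately before a consonant → unchanged [l].
/u/ — not in any rule's target class → [u].
/s/ stays [s].
/z/ stays [z].
/i/ stays [i].
/b/ (between /i/ and /u/): immediately after a vowel, so rule 1 applies → [β].
/u/ stays [u].
/l/ (word-final) occurs word-finally or immediately before a consonant → [ɫ] by rule 2.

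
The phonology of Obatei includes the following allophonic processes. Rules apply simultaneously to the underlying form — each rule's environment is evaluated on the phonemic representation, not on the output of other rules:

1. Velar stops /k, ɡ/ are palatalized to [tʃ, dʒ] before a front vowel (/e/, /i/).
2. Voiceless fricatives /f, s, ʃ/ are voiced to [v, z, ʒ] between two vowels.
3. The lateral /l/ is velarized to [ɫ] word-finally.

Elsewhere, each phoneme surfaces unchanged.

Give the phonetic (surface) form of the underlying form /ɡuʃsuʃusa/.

/ɡ/ (word-initial) is in the target of rule 1 but the environment (before a front vowel) is not met → [ɡ].
/u/ stays [u].
/ʃ/ (between /u/ and /s/): rule 2 targets it, but not between two vowels → unchanged [ʃ].
/s/ (between /ʃ/ and /u/) fails the environment for rule 2, so it stays [s].
/u/ (between /s/ and /ʃ/): no rule targets it → [u].
/ʃ/ — between /u/ and /u/, between two vowels — surfaces as [ʒ] (rule 2).
/u/ — not in any rule's target class → [u].
/s/ (between /u/ and /a/) occurs between two vowels → [z] by rule 2.
/a/ (word-final) is unaffected → [a].

[ɡuʃsuʒuza]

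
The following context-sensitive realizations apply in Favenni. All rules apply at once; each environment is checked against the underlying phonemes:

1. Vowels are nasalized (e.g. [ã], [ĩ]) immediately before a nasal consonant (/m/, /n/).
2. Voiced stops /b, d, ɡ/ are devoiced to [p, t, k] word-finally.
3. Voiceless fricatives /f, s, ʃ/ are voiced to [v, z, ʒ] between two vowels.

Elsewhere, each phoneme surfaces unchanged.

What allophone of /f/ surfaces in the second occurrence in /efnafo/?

[v]

/f/ (between /a/ and /o/): between two vowels, so rule 3 applies → [v].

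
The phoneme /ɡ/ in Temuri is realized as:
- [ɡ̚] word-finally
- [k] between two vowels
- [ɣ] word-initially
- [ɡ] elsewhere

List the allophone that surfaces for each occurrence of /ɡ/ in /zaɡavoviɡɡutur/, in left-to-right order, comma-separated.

Occurrence 1 (position 3): between two vowels → [k].
Occurrence 2 (position 9): no conditioning environment matches → elsewhere allophone [ɡ].
Occurrence 3 (position 10): no conditioning environment matches → elsewhere allophone [ɡ].

[k], [ɡ], [ɡ]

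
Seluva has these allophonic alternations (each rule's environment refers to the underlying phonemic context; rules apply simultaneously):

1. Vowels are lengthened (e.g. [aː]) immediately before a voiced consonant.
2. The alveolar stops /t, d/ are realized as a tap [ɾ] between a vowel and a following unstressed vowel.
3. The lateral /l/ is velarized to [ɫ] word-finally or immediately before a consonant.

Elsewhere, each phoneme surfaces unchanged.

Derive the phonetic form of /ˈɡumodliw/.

/ɡ/ stays [ɡ].
/u/ (between /ɡ/ and /m/): before a voiced consonant, so rule 1 applies → [uː].
/m/ (between /u/ and /o/): no rule targets it → [m].
/o/ — between /m/ and /d/, before a voiced consonant — surfaces as [oː] (rule 1).
/d/ (between /o/ and /l/) is in the target of rule 2 but the environment (between a vowel and a following unstressed vowel) is not met → [d].
/l/ — between /d/ and /i/; rule 3 does not apply here → [l].
/i/ — between /l/ and /w/, before a voiced consonant — surfaces as [iː] (rule 1).
/w/ (word-final): no rule targets it → [w].

[ˈɡuːmoːdliːw]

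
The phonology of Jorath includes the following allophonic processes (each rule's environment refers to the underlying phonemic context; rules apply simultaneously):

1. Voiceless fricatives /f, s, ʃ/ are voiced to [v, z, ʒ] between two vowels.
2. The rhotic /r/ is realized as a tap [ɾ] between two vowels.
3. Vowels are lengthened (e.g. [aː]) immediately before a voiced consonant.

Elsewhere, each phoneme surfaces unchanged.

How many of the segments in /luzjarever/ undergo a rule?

5

Segments that undergo a rule: /u/ → [uː] (rule 3); /a/ → [aː] (rule 3); /r/ → [ɾ] (rule 2); /e/ → [eː] (rule 3); /e/ → [eː] (rule 3).
All other segments surface unchanged.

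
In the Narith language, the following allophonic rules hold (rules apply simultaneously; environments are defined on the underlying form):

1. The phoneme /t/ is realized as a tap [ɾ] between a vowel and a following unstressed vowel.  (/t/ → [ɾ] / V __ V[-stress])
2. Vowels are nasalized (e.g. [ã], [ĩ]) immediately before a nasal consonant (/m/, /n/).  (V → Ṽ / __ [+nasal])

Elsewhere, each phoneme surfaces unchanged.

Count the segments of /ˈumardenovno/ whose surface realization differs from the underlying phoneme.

2

Segments that undergo a rule: /u/ → [ũ] (rule 2); /e/ → [ẽ] (rule 2).
All other segments surface unchanged.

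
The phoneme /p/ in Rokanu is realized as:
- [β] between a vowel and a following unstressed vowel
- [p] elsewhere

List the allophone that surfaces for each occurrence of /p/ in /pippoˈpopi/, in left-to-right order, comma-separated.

Occurrence 1 (position 1): no conditioning environment matches → elsewhere allophone [p].
Occurrence 2 (position 3): no conditioning environment matches → elsewhere allophone [p].
Occurrence 3 (position 4): no conditioning environment matches → elsewhere allophone [p].
Occurrence 4 (position 6): no conditioning environment matches → elsewhere allophone [p].
Occurrence 5 (position 8): between a vowel and a following unstressed vowel → [β].

[p], [p], [p], [p], [β]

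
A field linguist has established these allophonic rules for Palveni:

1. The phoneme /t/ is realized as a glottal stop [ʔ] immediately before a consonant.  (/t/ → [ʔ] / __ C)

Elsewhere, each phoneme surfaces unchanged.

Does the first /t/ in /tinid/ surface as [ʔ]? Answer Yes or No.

No

/t/ — word-initial; rule 1 does not apply here → [t].
The actual realization is [t], not [ʔ].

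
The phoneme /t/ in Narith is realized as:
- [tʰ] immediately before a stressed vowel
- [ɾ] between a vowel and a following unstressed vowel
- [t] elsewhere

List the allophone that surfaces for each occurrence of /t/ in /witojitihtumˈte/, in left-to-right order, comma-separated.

Occurrence 1 (position 3): between a vowel and an unstressed vowel → [ɾ].
Occurrence 2 (position 7): between a vowel and an unstressed vowel → [ɾ].
Occurrence 3 (position 10): no conditioning environment matches → elsewhere allophone [t].
Occurrence 4 (position 13): immediately before a stressed vowel → [tʰ].

[ɾ], [ɾ], [t], [tʰ]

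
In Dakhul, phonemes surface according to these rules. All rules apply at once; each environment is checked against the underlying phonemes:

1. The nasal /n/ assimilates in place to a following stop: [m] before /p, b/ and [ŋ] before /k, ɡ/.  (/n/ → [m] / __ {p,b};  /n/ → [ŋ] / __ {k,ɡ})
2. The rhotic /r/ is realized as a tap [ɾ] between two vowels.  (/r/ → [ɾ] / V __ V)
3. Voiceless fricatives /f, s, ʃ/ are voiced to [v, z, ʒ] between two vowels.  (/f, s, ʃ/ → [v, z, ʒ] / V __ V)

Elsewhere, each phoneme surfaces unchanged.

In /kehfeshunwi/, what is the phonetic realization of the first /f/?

/f/ — between /h/ and /e/; rule 3 does not apply here → [f].

[f]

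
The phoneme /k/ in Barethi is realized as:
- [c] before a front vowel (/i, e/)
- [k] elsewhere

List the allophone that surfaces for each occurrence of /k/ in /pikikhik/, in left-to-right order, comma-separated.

Occurrence 1 (position 3): before a front vowel → [c].
Occurrence 2 (position 5): no conditioning environment matches → elsewhere allophone [k].
Occurrence 3 (position 8): no conditioning environment matches → elsewhere allophone [k].

[c], [k], [k]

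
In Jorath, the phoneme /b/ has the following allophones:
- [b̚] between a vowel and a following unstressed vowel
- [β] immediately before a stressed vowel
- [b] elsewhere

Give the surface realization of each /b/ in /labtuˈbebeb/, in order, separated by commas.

Occurrence 1 (position 3): no conditioning environment matches → elsewhere allophone [b].
Occurrence 2 (position 6): immediately before a stressed vowel → [β].
Occurrence 3 (position 8): between a vowel and a following unstressed vowel → [b̚].
Occurrence 4 (position 10): no conditioning environment matches → elsewhere allophone [b].

[b], [β], [b̚], [b]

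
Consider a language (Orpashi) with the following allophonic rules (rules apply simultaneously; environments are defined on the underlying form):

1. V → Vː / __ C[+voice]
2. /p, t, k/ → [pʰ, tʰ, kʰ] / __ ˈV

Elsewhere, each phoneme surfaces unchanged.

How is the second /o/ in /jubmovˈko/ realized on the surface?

[o]

/o/ — word-final; rule 1 does not apply here → [o].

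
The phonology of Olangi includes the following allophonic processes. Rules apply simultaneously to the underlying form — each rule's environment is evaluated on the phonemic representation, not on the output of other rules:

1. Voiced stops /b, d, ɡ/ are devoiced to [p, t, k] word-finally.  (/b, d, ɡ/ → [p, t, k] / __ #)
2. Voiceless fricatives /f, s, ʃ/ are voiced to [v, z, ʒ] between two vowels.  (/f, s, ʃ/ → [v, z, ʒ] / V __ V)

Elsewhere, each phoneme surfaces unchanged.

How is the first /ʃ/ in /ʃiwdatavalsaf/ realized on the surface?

[ʃ]

/ʃ/ (word-initial) fails the environment for rule 2, so it stays [ʃ].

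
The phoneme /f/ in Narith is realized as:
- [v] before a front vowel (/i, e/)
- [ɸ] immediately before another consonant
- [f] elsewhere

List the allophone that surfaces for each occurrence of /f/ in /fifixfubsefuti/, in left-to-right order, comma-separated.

[v], [v], [f], [f]

Occurrence 1 (position 1): before a front vowel (/i, e/) → [v].
Occurrence 2 (position 3): before a front vowel (/i, e/) → [v].
Occurrence 3 (position 6): no conditioning environment matches → elsewhere allophone [f].
Occurrence 4 (position 11): no conditioning environment matches → elsewhere allophone [f].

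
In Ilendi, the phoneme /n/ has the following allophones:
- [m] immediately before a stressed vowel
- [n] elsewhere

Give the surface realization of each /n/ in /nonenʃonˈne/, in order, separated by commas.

Occurrence 1 (position 1): no conditioning environment matches → elsewhere allophone [n].
Occurrence 2 (position 3): no conditioning environment matches → elsewhere allophone [n].
Occurrence 3 (position 5): no conditioning environment matches → elsewhere allophone [n].
Occurrence 4 (position 8): no conditioning environment matches → elsewhere allophone [n].
Occurrence 5 (position 9): immediately before a stressed vowel → [m].

[n], [n], [n], [n], [m]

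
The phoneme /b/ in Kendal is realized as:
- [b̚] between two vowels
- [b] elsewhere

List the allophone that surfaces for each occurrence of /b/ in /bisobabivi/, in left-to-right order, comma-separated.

[b], [b̚], [b̚]

Occurrence 1 (position 1): no conditioning environment matches → elsewhere allophone [b].
Occurrence 2 (position 5): between two vowels → [b̚].
Occurrence 3 (position 7): between two vowels → [b̚].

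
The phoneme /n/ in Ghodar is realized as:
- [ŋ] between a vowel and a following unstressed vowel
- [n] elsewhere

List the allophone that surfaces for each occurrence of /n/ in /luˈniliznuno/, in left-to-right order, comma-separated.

Occurrence 1 (position 3): no conditioning environment matches → elsewhere allophone [n].
Occurrence 2 (position 8): no conditioning environment matches → elsewhere allophone [n].
Occurrence 3 (position 10): between a vowel and a following unstressed vowel → [ŋ].

[n], [n], [ŋ]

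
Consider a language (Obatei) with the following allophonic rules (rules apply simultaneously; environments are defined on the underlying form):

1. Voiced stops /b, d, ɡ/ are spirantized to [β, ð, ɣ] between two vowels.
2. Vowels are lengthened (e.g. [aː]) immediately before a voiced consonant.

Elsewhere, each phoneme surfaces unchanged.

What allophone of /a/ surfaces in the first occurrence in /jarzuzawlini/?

Rule 2 applies to /a/ (between /j/ and /r/: before a voiced consonant) → [aː].

[aː]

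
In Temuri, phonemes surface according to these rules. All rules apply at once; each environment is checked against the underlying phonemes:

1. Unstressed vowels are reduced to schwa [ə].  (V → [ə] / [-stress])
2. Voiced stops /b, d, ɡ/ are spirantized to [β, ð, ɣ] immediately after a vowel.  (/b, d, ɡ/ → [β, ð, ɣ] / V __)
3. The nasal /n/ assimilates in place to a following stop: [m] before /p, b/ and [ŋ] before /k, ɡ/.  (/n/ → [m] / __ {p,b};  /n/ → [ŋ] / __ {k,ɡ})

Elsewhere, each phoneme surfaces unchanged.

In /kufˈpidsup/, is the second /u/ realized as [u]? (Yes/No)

/u/ (between /s/ and /p/) occurs in an unstressed syllable → [ə] by rule 1.
The actual realization is [ə], not [u].

No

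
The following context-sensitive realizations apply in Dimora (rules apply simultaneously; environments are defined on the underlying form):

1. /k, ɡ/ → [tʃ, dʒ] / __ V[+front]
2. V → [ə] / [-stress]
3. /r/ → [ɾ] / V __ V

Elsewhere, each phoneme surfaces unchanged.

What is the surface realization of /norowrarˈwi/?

[nəɾəwrərˈwi]

/n/ stays [n].
Rule 2 applies to /o/ (between /n/ and /r/: in an unstressed syllable) → [ə].
Rule 3 applies to /r/ (between /o/ and /o/: between two vowels) → [ɾ].
/o/ (between /r/ and /w/): in an unstressed syllable, so rule 2 applies → [ə].
/w/ (between /o/ and /r/): no rule targets it → [w].
/r/ — between /w/ and /a/; rule 3 does not apply here → [r].
/a/ meets the environment for rule 2 (in an unstressed syllable) → [ə].
/r/ (between /a/ and /w/): rule 3 targets it, but not between two vowels → unchanged [r].
/w/ — not in any rule's target class → [w].
/i/ (word-final) fails the environment for rule 2, so it stays [i].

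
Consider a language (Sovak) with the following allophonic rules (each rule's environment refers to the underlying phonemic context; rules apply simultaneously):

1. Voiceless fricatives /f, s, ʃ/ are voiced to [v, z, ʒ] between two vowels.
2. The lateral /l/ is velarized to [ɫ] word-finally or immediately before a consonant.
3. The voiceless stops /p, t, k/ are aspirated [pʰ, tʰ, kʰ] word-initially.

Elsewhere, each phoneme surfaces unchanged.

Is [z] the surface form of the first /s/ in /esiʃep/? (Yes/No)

/s/ (between /e/ and /i/) occurs between two vowels → [z] by rule 1.
The actual realization is [z], which matches [z].

Yes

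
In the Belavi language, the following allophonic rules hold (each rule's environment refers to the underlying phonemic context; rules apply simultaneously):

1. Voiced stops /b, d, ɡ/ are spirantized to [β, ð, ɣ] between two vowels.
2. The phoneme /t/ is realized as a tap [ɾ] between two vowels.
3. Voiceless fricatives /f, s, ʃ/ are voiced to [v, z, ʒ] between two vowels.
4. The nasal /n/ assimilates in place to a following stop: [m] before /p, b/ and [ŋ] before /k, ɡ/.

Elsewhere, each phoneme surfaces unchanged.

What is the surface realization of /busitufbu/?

/b/ (word-initial) fails the environment for rule 1, so it stays [b].
/s/ (between /u/ and /i/) occurs between two vowels → [z] by rule 3.
Rule 2 applies to /t/ (between /i/ and /u/: between two vowels) → [ɾ].
/f/ — between /u/ and /b/; rule 3 does not apply here → [f].
/b/ — between /f/ and /u/; rule 1 does not apply here → [b].

[buziɾufbu]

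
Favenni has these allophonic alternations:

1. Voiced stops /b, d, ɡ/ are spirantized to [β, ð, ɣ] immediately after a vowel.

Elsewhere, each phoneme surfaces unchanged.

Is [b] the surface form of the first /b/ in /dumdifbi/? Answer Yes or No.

/b/ (between /f/ and /i/): rule 1 targets it, but not immediately after a vowel → unchanged [b].
The actual realization is [b], which matches [b].

Yes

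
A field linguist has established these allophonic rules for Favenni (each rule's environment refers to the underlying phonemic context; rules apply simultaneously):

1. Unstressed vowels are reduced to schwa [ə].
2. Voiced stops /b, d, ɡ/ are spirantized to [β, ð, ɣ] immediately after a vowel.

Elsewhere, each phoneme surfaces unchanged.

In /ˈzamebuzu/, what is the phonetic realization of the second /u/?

Rule 1 applies to /u/ (word-final: in an unstressed syllable) → [ə].

[ə]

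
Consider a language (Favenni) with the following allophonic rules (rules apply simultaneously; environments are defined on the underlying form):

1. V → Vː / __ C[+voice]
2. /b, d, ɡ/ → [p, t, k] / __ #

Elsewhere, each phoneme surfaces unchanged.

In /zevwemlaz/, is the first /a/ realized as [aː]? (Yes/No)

Yes

/a/ meets the environment for rule 1 (before a voiced consonant) → [aː].
The actual realization is [aː], which matches [aː].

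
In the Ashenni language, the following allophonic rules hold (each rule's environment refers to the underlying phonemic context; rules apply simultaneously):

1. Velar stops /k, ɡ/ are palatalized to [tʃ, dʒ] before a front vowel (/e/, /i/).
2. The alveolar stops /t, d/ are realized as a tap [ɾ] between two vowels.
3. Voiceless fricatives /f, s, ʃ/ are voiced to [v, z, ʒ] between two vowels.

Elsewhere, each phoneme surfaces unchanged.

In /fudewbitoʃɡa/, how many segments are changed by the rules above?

2

Segments that undergo a rule: /d/ → [ɾ] (rule 2); /t/ → [ɾ] (rule 2).
All other segments surface unchanged.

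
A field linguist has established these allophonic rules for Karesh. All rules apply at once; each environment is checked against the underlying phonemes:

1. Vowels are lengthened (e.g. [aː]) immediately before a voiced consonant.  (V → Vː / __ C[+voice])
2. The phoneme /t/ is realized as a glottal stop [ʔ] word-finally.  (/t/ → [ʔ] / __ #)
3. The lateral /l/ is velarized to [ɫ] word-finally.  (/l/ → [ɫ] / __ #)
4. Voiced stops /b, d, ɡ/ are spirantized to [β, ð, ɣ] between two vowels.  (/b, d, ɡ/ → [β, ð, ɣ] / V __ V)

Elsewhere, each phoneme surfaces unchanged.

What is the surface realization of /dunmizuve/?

[duːnmiːzuːve]

/d/ — word-initial; rule 4 does not apply here → [d].
/u/ (between /d/ and /n/) occurs before a voiced consonant → [uː] by rule 1.
/n/ — not in any rule's target class → [n].
/m/ (between /n/ and /i/): no rule targets it → [m].
/i/ — between /m/ and /z/, before a voiced consonant — surfaces as [iː] (rule 1).
/z/ stays [z].
/u/ (between /z/ and /v/) occurs before a voiced consonant → [uː] by rule 1.
/v/ — not in any rule's target class → [v].
/e/ (word-final) fails the environment for rule 1, so it stays [e].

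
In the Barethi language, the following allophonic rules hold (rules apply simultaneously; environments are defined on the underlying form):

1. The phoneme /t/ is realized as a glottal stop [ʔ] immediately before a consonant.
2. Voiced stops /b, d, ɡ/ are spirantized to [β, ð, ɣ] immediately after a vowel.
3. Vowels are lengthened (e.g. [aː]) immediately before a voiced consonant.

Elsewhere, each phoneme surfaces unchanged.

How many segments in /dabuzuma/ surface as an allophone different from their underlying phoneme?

Segments that undergo a rule: /a/ → [aː] (rule 3); /b/ → [β] (rule 2); /u/ → [uː] (rule 3); /u/ → [uː] (rule 3).
All other segments surface unchanged.

4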